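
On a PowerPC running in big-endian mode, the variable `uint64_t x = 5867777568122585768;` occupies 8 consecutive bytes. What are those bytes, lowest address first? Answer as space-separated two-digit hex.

5867777568122585768 in hexadecimal, padded to 64 bits, is 0x516E889C00F3C2A8.
Split into bytes (most-significant first): 51 6E 88 9C 00 F3 C2 A8.
Big-endian stores the most-significant byte at the lowest address.
So the memory order matches the most-significant-first order: 51 6E 88 9C 00 F3 C2 A8.

51 6E 88 9C 00 F3 C2 A8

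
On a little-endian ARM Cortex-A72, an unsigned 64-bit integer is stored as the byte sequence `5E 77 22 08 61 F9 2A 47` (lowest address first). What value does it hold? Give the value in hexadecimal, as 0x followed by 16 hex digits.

0x472AF9610822775E

In little-endian order the low byte comes first in memory.
Reassemble most-significant byte first: 47 2A F9 61 08 22 77 5E → 0x472AF9610822775E.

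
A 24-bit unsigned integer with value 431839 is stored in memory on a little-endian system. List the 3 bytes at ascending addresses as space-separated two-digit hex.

431839 in hexadecimal, padded to 24 bits, is 0x0696DF.
Split into bytes (most-significant first): 06 96 DF.
In little-endian order the low byte comes first in memory.
So at ascending addresses the bytes are DF 96 06.

DF 96 06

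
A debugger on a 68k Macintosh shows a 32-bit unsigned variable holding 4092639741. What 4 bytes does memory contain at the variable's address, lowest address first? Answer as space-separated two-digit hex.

F3 F0 B9 FD

4092639741 in hexadecimal, padded to 32 bits, is 0xF3F0B9FD.
Split into bytes (most-significant first): F3 F0 B9 FD.
Big-endian stores the most-significant byte at the lowest address.
So the memory order matches the most-significant-first order: F3 F0 B9 FD.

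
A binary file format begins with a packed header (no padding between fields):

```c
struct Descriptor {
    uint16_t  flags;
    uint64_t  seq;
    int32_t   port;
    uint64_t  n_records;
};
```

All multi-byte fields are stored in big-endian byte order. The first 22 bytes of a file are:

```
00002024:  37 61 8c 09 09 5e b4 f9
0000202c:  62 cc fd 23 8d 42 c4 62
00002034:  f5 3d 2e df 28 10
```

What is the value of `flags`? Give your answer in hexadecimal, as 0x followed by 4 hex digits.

0x3761

`flags` is the first field, at byte offset 0, occupying 2 bytes.
Bytes at offsets 0..1: 37 61.
Big-endian stores the most-significant byte at the lowest address.
The bytes are already most-significant first: 0x3761.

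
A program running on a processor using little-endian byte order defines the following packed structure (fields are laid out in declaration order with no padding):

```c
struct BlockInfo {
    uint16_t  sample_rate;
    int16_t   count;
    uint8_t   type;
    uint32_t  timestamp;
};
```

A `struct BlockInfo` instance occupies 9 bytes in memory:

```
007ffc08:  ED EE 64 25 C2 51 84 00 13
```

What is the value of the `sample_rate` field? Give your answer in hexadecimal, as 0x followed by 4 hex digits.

`sample_rate` is the first field, at byte offset 0, occupying 2 bytes.
Bytes at offsets 0..1: ED EE.
Little-endian stores the least-significant byte at the lowest address.
Reassemble most-significant byte first: EE ED → 0xEEED.

0xEEED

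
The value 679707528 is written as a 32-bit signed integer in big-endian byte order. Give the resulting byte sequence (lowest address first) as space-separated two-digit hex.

28 83 83 88

679707528 in hexadecimal, padded to 32 bits, is 0x28838388.
Split into bytes (most-significant first): 28 83 83 88.
Big-endian stores the most-significant byte at the lowest address.
So the memory order matches the most-significant-first order: 28 83 83 88.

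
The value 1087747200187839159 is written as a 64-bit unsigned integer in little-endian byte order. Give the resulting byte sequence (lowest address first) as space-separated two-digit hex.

B7 32 9F C0 50 74 18 0F

1087747200187839159 in hexadecimal, padded to 64 bits, is 0x0F187450C09F32B7.
Split into bytes (most-significant first): 0F 18 74 50 C0 9F 32 B7.
In little-endian order the low byte comes first in memory.
So at ascending addresses the bytes are B7 32 9F C0 50 74 18 0F.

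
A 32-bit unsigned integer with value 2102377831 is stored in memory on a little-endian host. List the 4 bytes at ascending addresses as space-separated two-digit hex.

67 BD 4F 7D

2102377831 in hexadecimal, padded to 32 bits, is 0x7D4FBD67.
Split into bytes (most-significant first): 7D 4F BD 67.
Little-endian: lowest address holds the least-significant byte.
So at ascending addresses the bytes are 67 BD 4F 7D.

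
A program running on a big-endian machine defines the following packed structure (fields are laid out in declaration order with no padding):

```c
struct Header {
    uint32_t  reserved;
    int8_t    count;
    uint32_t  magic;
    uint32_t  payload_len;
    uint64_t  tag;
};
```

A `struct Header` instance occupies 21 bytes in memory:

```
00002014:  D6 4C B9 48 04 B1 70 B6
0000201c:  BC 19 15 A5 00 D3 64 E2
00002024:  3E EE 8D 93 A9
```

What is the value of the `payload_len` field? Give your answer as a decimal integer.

420848896

`payload_len` follows `reserved` (4 B), `count` (1 B), `magic` (4 B), so it starts at offset 4 + 1 + 4 = 9 and occupies 4 bytes.
Bytes at offsets 9..12: 19 15 A5 00.
Big-endian: lowest address holds the most-significant byte.
The bytes are already most-significant first: 0x1915A500.
0x1915A500 = 420848896.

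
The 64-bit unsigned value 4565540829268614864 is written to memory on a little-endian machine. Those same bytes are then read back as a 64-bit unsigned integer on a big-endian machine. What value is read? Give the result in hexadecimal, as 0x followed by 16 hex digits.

0xD01E19E8310F5C3F

4565540829268614864 in 64-bit hexadecimal is 0x3F5C0F31E8191ED0.
Stored little-endian, the bytes at ascending addresses are D0 1E 19 E8 31 0F 5C 3F.
Read back as big-endian, the last byte is least significant, giving 0xD01E19E8310F5C3F.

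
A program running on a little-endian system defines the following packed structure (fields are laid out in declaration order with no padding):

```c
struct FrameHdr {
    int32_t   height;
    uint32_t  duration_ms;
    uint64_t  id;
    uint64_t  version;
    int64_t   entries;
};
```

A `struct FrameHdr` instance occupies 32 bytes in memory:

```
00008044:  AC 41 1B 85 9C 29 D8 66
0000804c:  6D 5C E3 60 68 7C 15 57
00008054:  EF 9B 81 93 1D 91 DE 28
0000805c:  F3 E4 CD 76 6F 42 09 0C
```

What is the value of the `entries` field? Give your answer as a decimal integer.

`entries` follows `height` (4 B), `duration_ms` (4 B), `id` (8 B), `version` (8 B), so it starts at offset 4 + 4 + 8 + 8 = 24 and occupies 8 bytes.
Bytes at offsets 24..31: F3 E4 CD 76 6F 42 09 0C.
Little-endian: lowest address holds the least-significant byte.
Reassemble most-significant byte first: 0C 09 42 6F 76 CD E4 F3 → 0x0C09426F76CDE4F3.
0x0C09426F76CDE4F3 = 867297449747539187.

867297449747539187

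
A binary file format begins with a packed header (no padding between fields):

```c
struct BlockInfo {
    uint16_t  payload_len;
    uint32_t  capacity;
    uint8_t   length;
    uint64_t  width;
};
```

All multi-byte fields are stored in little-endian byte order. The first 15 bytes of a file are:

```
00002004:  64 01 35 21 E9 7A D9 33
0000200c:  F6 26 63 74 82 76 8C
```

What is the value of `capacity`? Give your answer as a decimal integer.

2062098741

`capacity` follows `payload_len` (2 bytes), so it starts at byte offset 2 and occupies 4 bytes.
Bytes at offsets 2..5: 35 21 E9 7A.
Little-endian: lowest address holds the least-significant byte.
Reassemble most-significant byte first: 7A E9 21 35 → 0x7AE92135.
0x7AE92135 = 2062098741.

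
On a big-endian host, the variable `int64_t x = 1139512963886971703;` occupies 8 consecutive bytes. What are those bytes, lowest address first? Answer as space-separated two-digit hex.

0F D0 5D 00 D5 6F 7B 37

1139512963886971703 in hexadecimal, padded to 64 bits, is 0x0FD05D00D56F7B37.
Split into bytes (most-significant first): 0F D0 5D 00 D5 6F 7B 37.
In big-endian order the high byte comes first in memory.
So the memory order matches the most-significant-first order: 0F D0 5D 00 D5 6F 7B 37.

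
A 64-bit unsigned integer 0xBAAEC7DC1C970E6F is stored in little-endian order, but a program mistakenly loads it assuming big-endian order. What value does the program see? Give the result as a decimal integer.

8002499738102902458

Stored little-endian, the bytes at ascending addresses are 6F 0E 97 1C DC C7 AE BA.
Read back as big-endian, the last byte is least significant, giving 0x6F0E971CDCC7AEBA.
0x6F0E971CDCC7AEBA = 8002499738102902458.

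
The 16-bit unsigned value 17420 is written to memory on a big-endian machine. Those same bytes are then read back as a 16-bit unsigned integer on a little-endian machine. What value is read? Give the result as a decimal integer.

3140

17420 in 16-bit hexadecimal is 0x440C.
Stored big-endian, the bytes at ascending addresses are 44 0C.
Read back as little-endian, the first byte is least significant, giving 0x0C44.
0x0C44 = 3140.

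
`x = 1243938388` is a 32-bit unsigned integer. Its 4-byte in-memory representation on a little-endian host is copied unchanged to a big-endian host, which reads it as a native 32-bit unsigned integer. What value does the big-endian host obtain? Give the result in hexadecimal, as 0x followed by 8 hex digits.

1243938388 in 32-bit hexadecimal is 0x4A24FE54.
Stored little-endian, the bytes at ascending addresses are 54 FE 24 4A.
Read back as big-endian, the last byte is least significant, giving 0x54FE244A.

0x54FE244A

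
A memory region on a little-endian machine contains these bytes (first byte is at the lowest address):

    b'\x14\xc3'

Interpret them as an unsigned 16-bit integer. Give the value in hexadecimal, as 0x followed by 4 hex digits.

In little-endian order the low byte comes first in memory.
Reassemble most-significant byte first: C3 14 → 0xC314.

0xC314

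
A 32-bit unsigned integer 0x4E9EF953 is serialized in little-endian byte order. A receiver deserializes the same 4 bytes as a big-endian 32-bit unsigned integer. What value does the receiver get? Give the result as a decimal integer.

1408867918

Stored little-endian, the bytes at ascending addresses are 53 F9 9E 4E.
Read back as big-endian, the last byte is least significant, giving 0x53F99E4E.
0x53F99E4E = 1408867918.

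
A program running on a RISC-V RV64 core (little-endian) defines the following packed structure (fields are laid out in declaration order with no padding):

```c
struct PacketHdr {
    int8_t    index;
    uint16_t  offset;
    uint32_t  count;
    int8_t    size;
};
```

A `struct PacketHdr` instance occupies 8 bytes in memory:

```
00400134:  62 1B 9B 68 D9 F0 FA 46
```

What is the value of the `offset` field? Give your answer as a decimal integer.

`offset` follows `index` (1 byte), so it starts at byte offset 1 and occupies 2 bytes.
Bytes at offsets 1..2: 1B 9B.
Little-endian stores the least-significant byte at the lowest address.
Reassemble most-significant byte first: 9B 1B → 0x9B1B.
0x9B1B = 39707.

39707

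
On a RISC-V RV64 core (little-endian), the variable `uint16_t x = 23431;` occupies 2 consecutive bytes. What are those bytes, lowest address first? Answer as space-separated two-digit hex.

23431 in hexadecimal, padded to 16 bits, is 0x5B87.
Split into bytes (most-significant first): 5B 87.
Little-endian: lowest address holds the least-significant byte.
So at ascending addresses the bytes are 87 5B.

87 5B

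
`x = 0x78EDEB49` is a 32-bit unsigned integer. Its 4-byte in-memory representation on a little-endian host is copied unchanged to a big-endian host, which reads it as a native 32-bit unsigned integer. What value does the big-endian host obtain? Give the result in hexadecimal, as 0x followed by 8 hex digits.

Stored little-endian, the bytes at ascending addresses are 49 EB ED 78.
Read back as big-endian, the last byte is least significant, giving 0x49EBED78.

0x49EBED78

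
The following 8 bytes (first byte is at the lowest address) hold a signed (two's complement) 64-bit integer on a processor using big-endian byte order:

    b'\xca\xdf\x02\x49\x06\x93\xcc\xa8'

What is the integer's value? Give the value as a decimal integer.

In big-endian order the high byte comes first in memory.
The bytes are already most-significant first: 0xCADF02490693CCA8.
Top bit is set, so as a signed 64-bit value this is 0xCADF02490693CCA8 − 2^64 = -3828338645575414616.

-3828338645575414616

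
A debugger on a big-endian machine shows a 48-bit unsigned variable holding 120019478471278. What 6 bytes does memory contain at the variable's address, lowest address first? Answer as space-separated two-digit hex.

6D 28 36 61 62 6E

120019478471278 in hexadecimal, padded to 48 bits, is 0x6D283661626E.
Split into bytes (most-significant first): 6D 28 36 61 62 6E.
In big-endian order the high byte comes first in memory.
So the memory order matches the most-significant-first order: 6D 28 36 61 62 6E.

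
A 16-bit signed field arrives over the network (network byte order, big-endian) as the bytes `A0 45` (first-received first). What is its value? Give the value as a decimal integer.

-24507

Big-endian stores the most-significant byte at the lowest address.
The bytes are already most-significant first: 0xA045.
Top bit is set, so as a signed 16-bit value this is 0xA045 − 2^16 = -24507.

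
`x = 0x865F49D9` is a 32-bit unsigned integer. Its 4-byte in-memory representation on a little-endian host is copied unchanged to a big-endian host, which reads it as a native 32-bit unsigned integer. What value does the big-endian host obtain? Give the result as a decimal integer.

Stored little-endian, the bytes at ascending addresses are D9 49 5F 86.
Read back as big-endian, the last byte is least significant, giving 0xD9495F86.
0xD9495F86 = 3645464454.

3645464454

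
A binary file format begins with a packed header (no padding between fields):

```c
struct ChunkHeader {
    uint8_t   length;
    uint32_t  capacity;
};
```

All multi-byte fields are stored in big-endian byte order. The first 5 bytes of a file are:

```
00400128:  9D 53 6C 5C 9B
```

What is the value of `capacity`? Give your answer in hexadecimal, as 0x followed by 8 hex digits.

0x536C5C9B

`capacity` follows `length` (1 byte), so it starts at byte offset 1 and occupies 4 bytes.
Bytes at offsets 1..4: 53 6C 5C 9B.
Big-endian: lowest address holds the most-significant byte.
The bytes are already most-significant first: 0x536C5C9B.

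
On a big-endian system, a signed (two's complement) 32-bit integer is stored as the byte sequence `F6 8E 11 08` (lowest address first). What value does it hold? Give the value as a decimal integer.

In big-endian order the high byte comes first in memory.
The bytes are already most-significant first: 0xF68E1108.
Top bit is set, so as a signed 32-bit value this is 0xF68E1108 − 2^32 = -158461688.

-158461688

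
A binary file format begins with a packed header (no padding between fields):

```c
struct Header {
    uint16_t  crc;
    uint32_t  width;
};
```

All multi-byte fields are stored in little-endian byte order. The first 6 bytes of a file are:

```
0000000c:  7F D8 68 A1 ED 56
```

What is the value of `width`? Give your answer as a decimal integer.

1458413928

`width` follows `crc` (2 bytes), so it starts at byte offset 2 and occupies 4 bytes.
Bytes at offsets 2..5: 68 A1 ED 56.
Little-endian: lowest address holds the least-significant byte.
Reassemble most-significant byte first: 56 ED A1 68 → 0x56EDA168.
0x56EDA168 = 1458413928.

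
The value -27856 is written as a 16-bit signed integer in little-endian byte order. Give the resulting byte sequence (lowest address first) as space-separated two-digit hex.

Two's complement of -27856 in 16 bits: 27856 = 0x6CD0; invert → 0x932F; add 1 → 0x9330.
Split into bytes (most-significant first): 93 30.
Little-endian stores the least-significant byte at the lowest address.
So at ascending addresses the bytes are 30 93.

30 93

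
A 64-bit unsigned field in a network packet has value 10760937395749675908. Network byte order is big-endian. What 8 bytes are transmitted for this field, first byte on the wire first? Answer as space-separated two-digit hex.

95 56 87 8C 2B E0 63 84

10760937395749675908 in hexadecimal, padded to 64 bits, is 0x9556878C2BE06384.
Split into bytes (most-significant first): 95 56 87 8C 2B E0 63 84.
Big-endian stores the most-significant byte at the lowest address.
So the memory order matches the most-significant-first order: 95 56 87 8C 2B E0 63 84.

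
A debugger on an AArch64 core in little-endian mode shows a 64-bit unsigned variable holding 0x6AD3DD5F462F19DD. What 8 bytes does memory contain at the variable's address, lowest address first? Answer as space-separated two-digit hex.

Split into bytes (most-significant first): 6A D3 DD 5F 46 2F 19 DD.
In little-endian order the low byte comes first in memory.
So at ascending addresses the bytes are DD 19 2F 46 5F DD D3 6A.

DD 19 2F 46 5F DD D3 6A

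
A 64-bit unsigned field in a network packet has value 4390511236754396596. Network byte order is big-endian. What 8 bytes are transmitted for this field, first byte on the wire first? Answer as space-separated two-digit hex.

3C EE 3A B5 39 1B 55 B4

4390511236754396596 in hexadecimal, padded to 64 bits, is 0x3CEE3AB5391B55B4.
Split into bytes (most-significant first): 3C EE 3A B5 39 1B 55 B4.
Big-endian stores the most-significant byte at the lowest address.
So the memory order matches the most-significant-first order: 3C EE 3A B5 39 1B 55 B4.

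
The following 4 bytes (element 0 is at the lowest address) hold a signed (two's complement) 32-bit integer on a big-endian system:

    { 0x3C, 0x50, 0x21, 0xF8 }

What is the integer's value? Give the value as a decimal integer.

1011884536

Big-endian: lowest address holds the most-significant byte.
The bytes are already most-significant first: 0x3C5021F8.
0x3C5021F8 = 1011884536.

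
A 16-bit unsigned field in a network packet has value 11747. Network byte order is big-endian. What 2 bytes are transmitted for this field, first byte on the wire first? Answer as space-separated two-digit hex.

11747 in hexadecimal, padded to 16 bits, is 0x2DE3.
Split into bytes (most-significant first): 2D E3.
Big-endian: lowest address holds the most-significant byte.
So the memory order matches the most-significant-first order: 2D E3.

2D E3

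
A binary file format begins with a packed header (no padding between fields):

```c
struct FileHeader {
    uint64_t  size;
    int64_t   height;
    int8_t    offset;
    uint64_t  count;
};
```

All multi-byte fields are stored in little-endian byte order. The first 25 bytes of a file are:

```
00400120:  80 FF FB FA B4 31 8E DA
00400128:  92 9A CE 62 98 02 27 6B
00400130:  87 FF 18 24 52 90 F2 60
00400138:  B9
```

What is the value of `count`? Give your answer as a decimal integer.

`count` follows `size` (8 B), `height` (8 B), `offset` (1 B), so it starts at offset 8 + 8 + 1 = 17 and occupies 8 bytes.
Bytes at offsets 17..24: FF 18 24 52 90 F2 60 B9.
Little-endian: lowest address holds the least-significant byte.
Reassemble most-significant byte first: B9 60 F2 90 52 24 18 FF → 0xB960F290522418FF.
0xB960F290522418FF = 13357943196448200959.

13357943196448200959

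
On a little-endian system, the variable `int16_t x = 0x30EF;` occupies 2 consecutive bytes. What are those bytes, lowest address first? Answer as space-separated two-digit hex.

Split into bytes (most-significant first): 30 EF.
In little-endian order the low byte comes first in memory.
So at ascending addresses the bytes are EF 30.

EF 30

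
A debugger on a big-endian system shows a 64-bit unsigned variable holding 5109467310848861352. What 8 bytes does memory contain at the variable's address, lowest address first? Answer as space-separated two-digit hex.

5109467310848861352 in hexadecimal, padded to 64 bits, is 0x46E87972B69DE4A8.
Split into bytes (most-significant first): 46 E8 79 72 B6 9D E4 A8.
Big-endian: lowest address holds the most-significant byte.
So the memory order matches the most-significant-first order: 46 E8 79 72 B6 9D E4 A8.

46 E8 79 72 B6 9D E4 A8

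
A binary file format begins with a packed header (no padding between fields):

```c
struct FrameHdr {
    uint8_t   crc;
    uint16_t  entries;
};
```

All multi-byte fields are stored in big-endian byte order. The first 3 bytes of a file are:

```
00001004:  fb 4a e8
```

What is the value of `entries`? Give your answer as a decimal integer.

19176

`entries` follows `crc` (1 byte), so it starts at byte offset 1 and occupies 2 bytes.
Bytes at offsets 1..2: 4A E8.
In big-endian order the high byte comes first in memory.
The bytes are already most-significant first: 0x4AE8.
0x4AE8 = 19176.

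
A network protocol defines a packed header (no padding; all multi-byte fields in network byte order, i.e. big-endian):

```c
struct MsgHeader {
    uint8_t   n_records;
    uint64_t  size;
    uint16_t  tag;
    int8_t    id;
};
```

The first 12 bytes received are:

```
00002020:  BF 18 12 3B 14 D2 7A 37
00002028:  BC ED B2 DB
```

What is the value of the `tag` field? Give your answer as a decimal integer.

60850

`tag` follows `n_records` (1 B), `size` (8 B), so it starts at offset 1 + 8 = 9 and occupies 2 bytes.
Bytes at offsets 9..10: ED B2.
In big-endian order the high byte comes first in memory.
The bytes are already most-significant first: 0xEDB2.
0xEDB2 = 60850.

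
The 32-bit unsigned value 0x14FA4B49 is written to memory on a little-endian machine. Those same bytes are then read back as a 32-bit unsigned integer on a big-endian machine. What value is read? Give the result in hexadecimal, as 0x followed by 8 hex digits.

Stored little-endian, the bytes at ascending addresses are 49 4B FA 14.
Read back as big-endian, the last byte is least significant, giving 0x494BFA14.

0x494BFA14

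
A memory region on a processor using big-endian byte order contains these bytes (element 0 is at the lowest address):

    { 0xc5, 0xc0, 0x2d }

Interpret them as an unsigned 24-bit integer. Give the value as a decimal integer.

12959789

Big-endian: lowest address holds the most-significant byte.
The bytes are already most-significant first: 0xC5C02D.
0xC5C02D = 12959789.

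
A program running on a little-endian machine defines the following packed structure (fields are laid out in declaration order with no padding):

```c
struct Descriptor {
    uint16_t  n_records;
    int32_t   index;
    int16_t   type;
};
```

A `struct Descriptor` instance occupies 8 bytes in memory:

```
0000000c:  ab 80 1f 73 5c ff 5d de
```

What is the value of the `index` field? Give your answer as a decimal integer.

`index` follows `n_records` (2 bytes), so it starts at byte offset 2 and occupies 4 bytes.
Bytes at offsets 2..5: 1F 73 5C FF.
In little-endian order the low byte comes first in memory.
Reassemble most-significant byte first: FF 5C 73 1F → 0xFF5C731F.
Top bit is set, so as a signed 32-bit value this is 0xFF5C731F − 2^32 = -10718433.

-10718433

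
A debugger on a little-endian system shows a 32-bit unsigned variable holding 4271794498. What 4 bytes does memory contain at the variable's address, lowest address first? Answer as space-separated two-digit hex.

4271794498 in hexadecimal, padded to 32 bits, is 0xFE9E6942.
Split into bytes (most-significant first): FE 9E 69 42.
Little-endian: lowest address holds the least-significant byte.
So at ascending addresses the bytes are 42 69 9E FE.

42 69 9E FE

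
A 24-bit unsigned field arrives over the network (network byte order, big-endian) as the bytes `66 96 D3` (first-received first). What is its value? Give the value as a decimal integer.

Big-endian: lowest address holds the most-significant byte.
The bytes are already most-significant first: 0x6696D3.
0x6696D3 = 6723283.

6723283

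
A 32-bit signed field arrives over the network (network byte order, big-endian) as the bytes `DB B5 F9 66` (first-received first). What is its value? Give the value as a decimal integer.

-608831130

In big-endian order the high byte comes first in memory.
The bytes are already most-significant first: 0xDBB5F966.
Top bit is set, so as a signed 32-bit value this is 0xDBB5F966 − 2^32 = -608831130.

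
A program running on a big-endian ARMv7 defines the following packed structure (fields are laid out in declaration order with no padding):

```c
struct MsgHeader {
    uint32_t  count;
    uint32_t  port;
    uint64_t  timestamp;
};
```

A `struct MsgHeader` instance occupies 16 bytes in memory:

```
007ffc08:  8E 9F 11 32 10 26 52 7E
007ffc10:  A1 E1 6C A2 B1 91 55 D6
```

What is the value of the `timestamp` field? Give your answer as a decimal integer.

11664723955885888982

`timestamp` follows `count` (4 B), `port` (4 B), so it starts at offset 4 + 4 = 8 and occupies 8 bytes.
Bytes at offsets 8..15: A1 E1 6C A2 B1 91 55 D6.
Big-endian stores the most-significant byte at the lowest address.
The bytes are already most-significant first: 0xA1E16CA2B19155D6.
0xA1E16CA2B19155D6 = 11664723955885888982.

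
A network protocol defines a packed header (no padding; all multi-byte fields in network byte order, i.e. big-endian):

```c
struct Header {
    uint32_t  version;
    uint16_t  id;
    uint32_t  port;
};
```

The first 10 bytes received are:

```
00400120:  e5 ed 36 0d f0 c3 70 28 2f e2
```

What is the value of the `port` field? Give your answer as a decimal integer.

`port` follows `version` (4 B), `id` (2 B), so it starts at offset 4 + 2 = 6 and occupies 4 bytes.
Bytes at offsets 6..9: 70 28 2F E2.
Big-endian stores the most-significant byte at the lowest address.
The bytes are already most-significant first: 0x70282FE2.
0x70282FE2 = 1881681890.

1881681890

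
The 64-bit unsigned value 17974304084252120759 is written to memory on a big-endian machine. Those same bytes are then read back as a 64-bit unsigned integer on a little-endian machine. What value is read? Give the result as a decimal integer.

13210943551343325689

17974304084252120759 in 64-bit hexadecimal is 0xF9718E552AB356B7.
Stored big-endian, the bytes at ascending addresses are F9 71 8E 55 2A B3 56 B7.
Read back as little-endian, the first byte is least significant, giving 0xB756B32A558E71F9.
0xB756B32A558E71F9 = 13210943551343325689.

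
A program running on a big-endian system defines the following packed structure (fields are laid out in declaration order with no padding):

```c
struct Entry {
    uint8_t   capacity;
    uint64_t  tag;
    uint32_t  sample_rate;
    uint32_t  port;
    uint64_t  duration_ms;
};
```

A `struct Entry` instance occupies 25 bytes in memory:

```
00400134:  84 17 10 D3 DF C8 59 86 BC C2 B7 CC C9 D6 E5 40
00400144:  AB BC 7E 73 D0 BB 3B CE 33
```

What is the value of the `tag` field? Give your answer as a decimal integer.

`tag` follows `capacity` (1 byte), so it starts at byte offset 1 and occupies 8 bytes.
Bytes at offsets 1..8: 17 10 D3 DF C8 59 86 BC.
Big-endian: lowest address holds the most-significant byte.
The bytes are already most-significant first: 0x1710D3DFC85986BC.
0x1710D3DFC85986BC = 1662061220592191164.

1662061220592191164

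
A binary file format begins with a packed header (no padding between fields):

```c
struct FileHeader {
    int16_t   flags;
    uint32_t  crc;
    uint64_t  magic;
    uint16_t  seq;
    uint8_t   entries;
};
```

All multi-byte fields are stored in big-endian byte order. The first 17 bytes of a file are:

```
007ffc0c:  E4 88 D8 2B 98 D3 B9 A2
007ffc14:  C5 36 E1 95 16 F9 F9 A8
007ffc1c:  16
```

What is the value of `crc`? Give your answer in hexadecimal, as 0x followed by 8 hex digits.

`crc` follows `flags` (2 bytes), so it starts at byte offset 2 and occupies 4 bytes.
Bytes at offsets 2..5: D8 2B 98 D3.
Big-endian: lowest address holds the most-significant byte.
The bytes are already most-significant first: 0xD82B98D3.

0xD82B98D3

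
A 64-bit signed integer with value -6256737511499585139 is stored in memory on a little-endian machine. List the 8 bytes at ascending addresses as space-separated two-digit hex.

Two's complement of -6256737511499585139 in 64 bits: 6256737511499585139 = 0x56D4659DF9CB5673; invert → 0xA92B9A620634A98C; add 1 → 0xA92B9A620634A98D.
Split into bytes (most-significant first): A9 2B 9A 62 06 34 A9 8D.
In little-endian order the low byte comes first in memory.
So at ascending addresses the bytes are 8D A9 34 06 62 9A 2B A9.

8D A9 34 06 62 9A 2B A9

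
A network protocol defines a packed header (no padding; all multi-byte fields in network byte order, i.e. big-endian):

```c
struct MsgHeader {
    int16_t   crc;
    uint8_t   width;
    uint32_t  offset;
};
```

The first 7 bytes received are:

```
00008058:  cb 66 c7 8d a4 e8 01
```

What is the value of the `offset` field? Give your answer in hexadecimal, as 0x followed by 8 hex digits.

`offset` follows `crc` (2 B), `width` (1 B), so it starts at offset 2 + 1 = 3 and occupies 4 bytes.
Bytes at offsets 3..6: 8D A4 E8 01.
Big-endian stores the most-significant byte at the lowest address.
The bytes are already most-significant first: 0x8DA4E801.

0x8DA4E801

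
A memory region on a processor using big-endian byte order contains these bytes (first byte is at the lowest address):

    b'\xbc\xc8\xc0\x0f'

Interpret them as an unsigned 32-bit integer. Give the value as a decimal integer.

Big-endian: lowest address holds the most-significant byte.
The bytes are already most-significant first: 0xBCC8C00F.
0xBCC8C00F = 3167272975.

3167272975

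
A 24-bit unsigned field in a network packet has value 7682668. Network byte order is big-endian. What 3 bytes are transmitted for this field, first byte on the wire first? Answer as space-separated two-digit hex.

7682668 in hexadecimal, padded to 24 bits, is 0x753A6C.
Split into bytes (most-significant first): 75 3A 6C.
In big-endian order the high byte comes first in memory.
So the memory order matches the most-significant-first order: 75 3A 6C.

75 3A 6C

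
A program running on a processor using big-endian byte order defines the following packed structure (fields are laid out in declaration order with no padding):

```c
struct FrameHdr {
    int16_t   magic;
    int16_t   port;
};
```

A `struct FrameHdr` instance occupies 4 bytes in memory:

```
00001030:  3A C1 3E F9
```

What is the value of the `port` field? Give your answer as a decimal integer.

`port` follows `magic` (2 bytes), so it starts at byte offset 2 and occupies 2 bytes.
Bytes at offsets 2..3: 3E F9.
Big-endian: lowest address holds the most-significant byte.
The bytes are already most-significant first: 0x3EF9.
0x3EF9 = 16121.

16121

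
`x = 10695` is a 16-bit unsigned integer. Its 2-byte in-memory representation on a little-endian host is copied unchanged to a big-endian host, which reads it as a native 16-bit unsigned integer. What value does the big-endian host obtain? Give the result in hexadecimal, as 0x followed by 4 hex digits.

10695 in 16-bit hexadecimal is 0x29C7.
Stored little-endian, the bytes at ascending addresses are C7 29.
Read back as big-endian, the last byte is least significant, giving 0xC729.

0xC729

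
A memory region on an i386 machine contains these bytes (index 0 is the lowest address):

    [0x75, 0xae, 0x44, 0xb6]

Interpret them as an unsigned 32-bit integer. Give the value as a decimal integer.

Little-endian: lowest address holds the least-significant byte.
Reassemble most-significant byte first: B6 44 AE 75 → 0xB644AE75.
0xB644AE75 = 3057954421.

3057954421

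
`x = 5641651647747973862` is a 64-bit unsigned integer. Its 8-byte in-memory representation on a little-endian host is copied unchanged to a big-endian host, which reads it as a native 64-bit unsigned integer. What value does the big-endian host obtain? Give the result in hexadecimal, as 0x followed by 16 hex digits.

5641651647747973862 in 64-bit hexadecimal is 0x4E4B2C486A83E2E6.
Stored little-endian, the bytes at ascending addresses are E6 E2 83 6A 48 2C 4B 4E.
Read back as big-endian, the last byte is least significant, giving 0xE6E2836A482C4B4E.

0xE6E2836A482C4B4E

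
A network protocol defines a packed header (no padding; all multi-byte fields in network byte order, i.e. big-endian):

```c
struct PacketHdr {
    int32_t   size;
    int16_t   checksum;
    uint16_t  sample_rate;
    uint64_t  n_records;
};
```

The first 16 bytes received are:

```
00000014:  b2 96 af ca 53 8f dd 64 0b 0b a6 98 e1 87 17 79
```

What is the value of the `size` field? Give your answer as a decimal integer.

`size` is the first field, at byte offset 0, occupying 4 bytes.
Bytes at offsets 0..3: B2 96 AF CA.
In big-endian order the high byte comes first in memory.
The bytes are already most-significant first: 0xB296AFCA.
Top bit is set, so as a signed 32-bit value this is 0xB296AFCA − 2^32 = -1298747446.

-1298747446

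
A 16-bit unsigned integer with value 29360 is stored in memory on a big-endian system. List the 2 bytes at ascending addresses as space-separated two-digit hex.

72 B0

29360 in hexadecimal, padded to 16 bits, is 0x72B0.
Split into bytes (most-significant first): 72 B0.
In big-endian order the high byte comes first in memory.
So the memory order matches the most-significant-first order: 72 B0.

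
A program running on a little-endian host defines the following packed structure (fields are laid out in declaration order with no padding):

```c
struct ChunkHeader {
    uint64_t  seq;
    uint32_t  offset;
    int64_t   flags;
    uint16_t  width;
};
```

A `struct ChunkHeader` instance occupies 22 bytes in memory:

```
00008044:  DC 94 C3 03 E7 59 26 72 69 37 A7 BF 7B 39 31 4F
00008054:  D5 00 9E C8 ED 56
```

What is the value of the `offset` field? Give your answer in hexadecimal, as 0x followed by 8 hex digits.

`offset` follows `seq` (8 bytes), so it starts at byte offset 8 and occupies 4 bytes.
Bytes at offsets 8..11: 69 37 A7 BF.
Little-endian: lowest address holds the least-significant byte.
Reassemble most-significant byte first: BF A7 37 69 → 0xBFA73769.

0xBFA73769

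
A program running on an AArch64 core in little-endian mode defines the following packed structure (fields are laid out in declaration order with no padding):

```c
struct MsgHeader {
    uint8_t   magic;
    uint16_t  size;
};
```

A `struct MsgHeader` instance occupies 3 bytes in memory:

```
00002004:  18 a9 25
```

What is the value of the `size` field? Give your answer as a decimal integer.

9641

`size` follows `magic` (1 byte), so it starts at byte offset 1 and occupies 2 bytes.
Bytes at offsets 1..2: A9 25.
In little-endian order the low byte comes first in memory.
Reassemble most-significant byte first: 25 A9 → 0x25A9.
0x25A9 = 9641.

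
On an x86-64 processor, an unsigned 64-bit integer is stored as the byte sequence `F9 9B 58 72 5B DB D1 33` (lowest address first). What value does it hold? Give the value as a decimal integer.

3734006751873768441

Little-endian stores the least-significant byte at the lowest address.
Reassemble most-significant byte first: 33 D1 DB 5B 72 58 9B F9 → 0x33D1DB5B72589BF9.
0x33D1DB5B72589BF9 = 3734006751873768441.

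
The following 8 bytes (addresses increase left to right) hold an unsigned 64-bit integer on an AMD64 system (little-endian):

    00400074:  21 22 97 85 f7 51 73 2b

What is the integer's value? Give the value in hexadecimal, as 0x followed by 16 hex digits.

0x2B7351F785972221

Little-endian: lowest address holds the least-significant byte.
Reassemble most-significant byte first: 2B 73 51 F7 85 97 22 21 → 0x2B7351F785972221.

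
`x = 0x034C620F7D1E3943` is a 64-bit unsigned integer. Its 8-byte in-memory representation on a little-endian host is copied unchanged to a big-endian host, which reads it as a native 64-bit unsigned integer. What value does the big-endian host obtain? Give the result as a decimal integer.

4843936396691524611

Stored little-endian, the bytes at ascending addresses are 43 39 1E 7D 0F 62 4C 03.
Read back as big-endian, the last byte is least significant, giving 0x43391E7D0F624C03.
0x43391E7D0F624C03 = 4843936396691524611.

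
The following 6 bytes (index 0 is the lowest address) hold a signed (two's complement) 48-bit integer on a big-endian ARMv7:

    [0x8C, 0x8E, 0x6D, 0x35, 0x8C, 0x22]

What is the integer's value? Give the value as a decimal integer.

In big-endian order the high byte comes first in memory.
The bytes are already most-significant first: 0x8C8E6D358C22.
Top bit is set, so as a signed 48-bit value this is 0x8C8E6D358C22 − 2^48 = -126931631240158.

-126931631240158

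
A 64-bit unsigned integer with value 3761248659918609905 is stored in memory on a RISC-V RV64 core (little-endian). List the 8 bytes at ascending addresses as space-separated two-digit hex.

3761248659918609905 in hexadecimal, padded to 64 bits, is 0x3432A3BA6E5CDDF1.
Split into bytes (most-significant first): 34 32 A3 BA 6E 5C DD F1.
Little-endian: lowest address holds the least-significant byte.
So at ascending addresses the bytes are F1 DD 5C 6E BA A3 32 34.

F1 DD 5C 6E BA A3 32 34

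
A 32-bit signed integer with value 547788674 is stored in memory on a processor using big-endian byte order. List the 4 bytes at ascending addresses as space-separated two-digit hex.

20 A6 97 82

547788674 in hexadecimal, padded to 32 bits, is 0x20A69782.
Split into bytes (most-significant first): 20 A6 97 82.
Big-endian stores the most-significant byte at the lowest address.
So the memory order matches the most-significant-first order: 20 A6 97 82.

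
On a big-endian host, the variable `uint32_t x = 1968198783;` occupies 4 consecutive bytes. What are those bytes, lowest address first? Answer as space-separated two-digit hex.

75 50 54 7F

1968198783 in hexadecimal, padded to 32 bits, is 0x7550547F.
Split into bytes (most-significant first): 75 50 54 7F.
Big-endian: lowest address holds the most-significant byte.
So the memory order matches the most-significant-first order: 75 50 54 7F.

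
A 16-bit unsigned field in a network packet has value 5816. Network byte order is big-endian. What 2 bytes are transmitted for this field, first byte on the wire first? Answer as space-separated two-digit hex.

16 B8

5816 in hexadecimal, padded to 16 bits, is 0x16B8.
Split into bytes (most-significant first): 16 B8.
Big-endian stores the most-significant byte at the lowest address.
So the memory order matches the most-significant-first order: 16 B8.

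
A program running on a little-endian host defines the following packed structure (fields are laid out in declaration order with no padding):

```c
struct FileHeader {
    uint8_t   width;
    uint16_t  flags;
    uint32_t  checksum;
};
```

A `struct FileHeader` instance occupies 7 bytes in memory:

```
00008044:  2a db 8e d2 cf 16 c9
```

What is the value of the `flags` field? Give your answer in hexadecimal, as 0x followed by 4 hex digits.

`flags` follows `width` (1 byte), so it starts at byte offset 1 and occupies 2 bytes.
Bytes at offsets 1..2: DB 8E.
Little-endian stores the least-significant byte at the lowest address.
Reassemble most-significant byte first: 8E DB → 0x8EDB.

0x8EDB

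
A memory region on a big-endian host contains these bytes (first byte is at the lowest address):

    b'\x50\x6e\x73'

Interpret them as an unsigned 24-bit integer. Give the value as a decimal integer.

5271155

Big-endian: lowest address holds the most-significant byte.
The bytes are already most-significant first: 0x506E73.
0x506E73 = 5271155.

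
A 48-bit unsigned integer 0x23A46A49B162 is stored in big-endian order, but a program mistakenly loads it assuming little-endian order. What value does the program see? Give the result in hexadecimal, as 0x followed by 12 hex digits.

0x62B1496AA423

Stored big-endian, the bytes at ascending addresses are 23 A4 6A 49 B1 62.
Read back as little-endian, the first byte is least significant, giving 0x62B1496AA423.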